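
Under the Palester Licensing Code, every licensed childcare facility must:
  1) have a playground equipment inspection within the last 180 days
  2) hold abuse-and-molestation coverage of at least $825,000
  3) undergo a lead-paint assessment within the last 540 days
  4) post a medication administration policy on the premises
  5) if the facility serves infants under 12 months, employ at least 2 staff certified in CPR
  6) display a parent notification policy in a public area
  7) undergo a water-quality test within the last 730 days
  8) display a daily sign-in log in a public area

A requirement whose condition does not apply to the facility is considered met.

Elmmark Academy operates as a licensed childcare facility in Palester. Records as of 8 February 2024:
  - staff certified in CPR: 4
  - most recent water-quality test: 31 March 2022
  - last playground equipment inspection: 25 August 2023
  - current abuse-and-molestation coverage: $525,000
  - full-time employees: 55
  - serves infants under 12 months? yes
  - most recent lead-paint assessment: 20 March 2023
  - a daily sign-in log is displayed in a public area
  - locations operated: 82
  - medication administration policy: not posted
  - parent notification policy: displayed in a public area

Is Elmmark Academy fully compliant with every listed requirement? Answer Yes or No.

No

1. playground equipment inspection 167 days ago vs limit 180 → met
2. abuse-and-molestation coverage $525,000 < $825,000 → not met
3. lead-paint assessment 325 days ago vs limit 540 → met
4. medication administration policy absent → not met
5. condition 'serves infants under 12 months' holds; staff certified in CPR 4 ≥ 2 → met
6. parent notification policy present → met
7. water-quality test 679 days ago vs limit 730 → met
8. daily sign-in log present → met
Not met: 2, 4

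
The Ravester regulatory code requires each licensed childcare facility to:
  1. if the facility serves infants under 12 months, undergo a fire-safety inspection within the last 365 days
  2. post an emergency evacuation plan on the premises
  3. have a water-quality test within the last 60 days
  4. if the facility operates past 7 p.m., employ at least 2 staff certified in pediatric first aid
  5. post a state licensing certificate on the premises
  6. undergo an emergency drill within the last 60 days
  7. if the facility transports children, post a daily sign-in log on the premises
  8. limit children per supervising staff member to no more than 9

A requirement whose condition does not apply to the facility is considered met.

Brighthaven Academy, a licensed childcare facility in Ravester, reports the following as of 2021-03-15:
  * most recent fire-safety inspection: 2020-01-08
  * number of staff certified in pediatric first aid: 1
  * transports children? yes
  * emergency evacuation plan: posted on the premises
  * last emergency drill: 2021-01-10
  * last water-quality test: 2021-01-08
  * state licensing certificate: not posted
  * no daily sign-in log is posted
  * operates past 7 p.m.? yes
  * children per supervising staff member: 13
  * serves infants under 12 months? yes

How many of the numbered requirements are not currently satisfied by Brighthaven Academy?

1. condition 'serves infants under 12 months' holds; fire-safety inspection 432 days ago vs limit 365 → not met
2. emergency evacuation plan present → met
3. water-quality test 66 days ago vs limit 60 → not met
4. condition 'operates past 7 p.m.' holds; staff certified in pediatric first aid 1 < 2 → not met
5. state licensing certificate absent → not met
6. emergency drill 64 days ago vs limit 60 → not met
7. condition 'transports children' holds; daily sign-in log absent → not met
8. children per supervising staff member 13 > 9 → not met
Not met: 7 of 8

7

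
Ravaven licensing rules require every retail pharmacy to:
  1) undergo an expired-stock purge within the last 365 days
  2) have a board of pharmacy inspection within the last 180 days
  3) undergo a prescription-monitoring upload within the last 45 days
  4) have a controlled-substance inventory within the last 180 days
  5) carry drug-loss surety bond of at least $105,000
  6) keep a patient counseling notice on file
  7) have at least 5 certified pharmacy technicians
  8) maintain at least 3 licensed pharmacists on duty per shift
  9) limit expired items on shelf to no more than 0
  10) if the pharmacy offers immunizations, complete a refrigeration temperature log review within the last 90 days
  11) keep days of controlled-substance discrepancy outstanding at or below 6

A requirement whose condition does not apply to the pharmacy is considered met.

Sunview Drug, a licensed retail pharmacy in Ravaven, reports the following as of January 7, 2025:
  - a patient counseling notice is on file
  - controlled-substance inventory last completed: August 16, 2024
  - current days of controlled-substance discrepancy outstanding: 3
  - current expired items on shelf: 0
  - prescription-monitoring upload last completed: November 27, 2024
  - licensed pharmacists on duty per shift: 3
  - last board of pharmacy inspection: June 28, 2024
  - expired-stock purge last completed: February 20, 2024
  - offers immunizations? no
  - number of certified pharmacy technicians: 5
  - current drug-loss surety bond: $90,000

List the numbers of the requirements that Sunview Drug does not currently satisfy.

1. expired-stock purge 322 days ago vs limit 365 → met
2. board of pharmacy inspection 193 days ago vs limit 180 → not met
3. prescription-monitoring upload 41 days ago vs limit 45 → met
4. controlled-substance inventory 144 days ago vs limit 180 → met
5. drug-loss surety bond $90,000 < $105,000 → not met
6. patient counseling notice present → met
7. certified pharmacy technicians 5 ≥ 5 → met
8. licensed pharmacists on duty per shift 3 ≥ 3 → met
9. expired items on shelf 0 ≤ 0 → met
10. condition 'offers immunizations' does not hold → requirement n/a → met
11. days of controlled-substance discrepancy outstanding 3 ≤ 6 → met
Not met: 2, 5

2, 5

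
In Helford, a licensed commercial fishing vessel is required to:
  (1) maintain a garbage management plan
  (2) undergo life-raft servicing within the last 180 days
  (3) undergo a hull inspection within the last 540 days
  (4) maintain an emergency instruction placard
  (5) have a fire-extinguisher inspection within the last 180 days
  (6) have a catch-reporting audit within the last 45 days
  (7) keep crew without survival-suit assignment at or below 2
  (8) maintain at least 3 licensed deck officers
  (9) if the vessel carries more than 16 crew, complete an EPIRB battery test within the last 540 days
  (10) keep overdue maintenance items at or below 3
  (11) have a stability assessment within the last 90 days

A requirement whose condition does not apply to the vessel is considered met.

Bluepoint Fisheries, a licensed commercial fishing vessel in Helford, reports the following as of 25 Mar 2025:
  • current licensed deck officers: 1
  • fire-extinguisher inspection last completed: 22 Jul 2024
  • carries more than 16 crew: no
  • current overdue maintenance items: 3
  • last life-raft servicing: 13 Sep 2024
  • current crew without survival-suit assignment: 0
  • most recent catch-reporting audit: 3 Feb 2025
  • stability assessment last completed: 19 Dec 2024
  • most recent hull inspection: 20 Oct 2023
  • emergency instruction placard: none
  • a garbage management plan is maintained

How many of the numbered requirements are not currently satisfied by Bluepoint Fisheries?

1. garbage management plan present → met
2. life-raft servicing 193 days ago vs limit 180 → not met
3. hull inspection 522 days ago vs limit 540 → met
4. emergency instruction placard absent → not met
5. fire-extinguisher inspection 246 days ago vs limit 180 → not met
6. catch-reporting audit 50 days ago vs limit 45 → not met
7. crew without survival-suit assignment 0 ≤ 2 → met
8. licensed deck officers 1 < 3 → not met
9. condition 'carries more than 16 crew' does not hold → requirement n/a → met
10. overdue maintenance items 3 ≤ 3 → met
11. stability assessment 96 days ago vs limit 90 → not met
Not met: 6 of 11

6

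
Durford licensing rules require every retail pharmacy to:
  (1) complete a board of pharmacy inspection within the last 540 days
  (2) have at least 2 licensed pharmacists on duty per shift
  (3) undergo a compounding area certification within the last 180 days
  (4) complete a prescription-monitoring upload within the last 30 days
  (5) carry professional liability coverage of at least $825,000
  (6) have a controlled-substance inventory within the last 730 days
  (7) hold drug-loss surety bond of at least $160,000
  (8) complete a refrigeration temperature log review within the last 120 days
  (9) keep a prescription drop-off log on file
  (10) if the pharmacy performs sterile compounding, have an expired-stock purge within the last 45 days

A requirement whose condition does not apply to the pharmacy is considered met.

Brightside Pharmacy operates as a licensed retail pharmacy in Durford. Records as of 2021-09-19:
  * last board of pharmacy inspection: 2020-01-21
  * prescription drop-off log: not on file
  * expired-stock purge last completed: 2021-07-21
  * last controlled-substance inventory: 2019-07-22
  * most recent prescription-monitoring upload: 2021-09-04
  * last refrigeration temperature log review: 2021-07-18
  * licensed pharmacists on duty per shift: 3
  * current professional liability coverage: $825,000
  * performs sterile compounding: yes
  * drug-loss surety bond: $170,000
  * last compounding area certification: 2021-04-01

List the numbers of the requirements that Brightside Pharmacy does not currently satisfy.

1. board of pharmacy inspection 607 days ago vs limit 540 → not met
2. licensed pharmacists on duty per shift 3 ≥ 2 → met
3. compounding area certification 171 days ago vs limit 180 → met
4. prescription-monitoring upload 15 days ago vs limit 30 → met
5. professional liability coverage $825,000 ≥ $825,000 → met
6. controlled-substance inventory 790 days ago vs limit 730 → not met
7. drug-loss surety bond $170,000 ≥ $160,000 → met
8. refrigeration temperature log review 63 days ago vs limit 120 → met
9. prescription drop-off log absent → not met
10. condition 'performs sterile compounding' holds; expired-stock purge 60 days ago vs limit 45 → not met
Not met: 1, 6, 9, 10

1, 6, 9, 10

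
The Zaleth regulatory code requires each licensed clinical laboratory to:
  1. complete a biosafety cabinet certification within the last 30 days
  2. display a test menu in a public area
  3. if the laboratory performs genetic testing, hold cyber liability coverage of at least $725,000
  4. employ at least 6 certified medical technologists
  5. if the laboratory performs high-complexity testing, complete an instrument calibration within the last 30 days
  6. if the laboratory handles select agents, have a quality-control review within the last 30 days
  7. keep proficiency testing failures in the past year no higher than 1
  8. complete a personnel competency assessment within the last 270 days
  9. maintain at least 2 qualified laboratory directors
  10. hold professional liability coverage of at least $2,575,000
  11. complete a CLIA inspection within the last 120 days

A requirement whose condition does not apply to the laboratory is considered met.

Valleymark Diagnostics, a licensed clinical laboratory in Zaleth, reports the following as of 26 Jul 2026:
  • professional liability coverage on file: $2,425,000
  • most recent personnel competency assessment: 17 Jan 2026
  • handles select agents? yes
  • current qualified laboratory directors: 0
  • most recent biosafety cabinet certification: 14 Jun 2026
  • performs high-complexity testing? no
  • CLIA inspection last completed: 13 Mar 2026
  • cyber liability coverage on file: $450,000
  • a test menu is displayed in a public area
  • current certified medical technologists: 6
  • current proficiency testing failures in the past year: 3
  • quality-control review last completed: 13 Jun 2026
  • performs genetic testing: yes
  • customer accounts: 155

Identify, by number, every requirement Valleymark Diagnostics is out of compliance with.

1. biosafety cabinet certification 42 days ago vs limit 30 → not met
2. test menu present → met
3. condition 'performs genetic testing' holds; cyber liability coverage $450,000 < $725,000 → not met
4. certified medical technologists 6 ≥ 6 → met
5. condition 'performs high-complexity testing' does not hold → requirement n/a → met
6. condition 'handles select agents' holds; quality-control review 43 days ago vs limit 30 → not met
7. proficiency testing failures in the past year 3 > 1 → not met
8. personnel competency assessment 190 days ago vs limit 270 → met
9. qualified laboratory directors 0 < 2 → not met
10. professional liability coverage $2,425,000 < $2,575,000 → not met
11. CLIA inspection 135 days ago vs limit 120 → not met
Not met: 1, 3, 6, 7, 9, 10, 11

1, 3, 6, 7, 9, 10, 11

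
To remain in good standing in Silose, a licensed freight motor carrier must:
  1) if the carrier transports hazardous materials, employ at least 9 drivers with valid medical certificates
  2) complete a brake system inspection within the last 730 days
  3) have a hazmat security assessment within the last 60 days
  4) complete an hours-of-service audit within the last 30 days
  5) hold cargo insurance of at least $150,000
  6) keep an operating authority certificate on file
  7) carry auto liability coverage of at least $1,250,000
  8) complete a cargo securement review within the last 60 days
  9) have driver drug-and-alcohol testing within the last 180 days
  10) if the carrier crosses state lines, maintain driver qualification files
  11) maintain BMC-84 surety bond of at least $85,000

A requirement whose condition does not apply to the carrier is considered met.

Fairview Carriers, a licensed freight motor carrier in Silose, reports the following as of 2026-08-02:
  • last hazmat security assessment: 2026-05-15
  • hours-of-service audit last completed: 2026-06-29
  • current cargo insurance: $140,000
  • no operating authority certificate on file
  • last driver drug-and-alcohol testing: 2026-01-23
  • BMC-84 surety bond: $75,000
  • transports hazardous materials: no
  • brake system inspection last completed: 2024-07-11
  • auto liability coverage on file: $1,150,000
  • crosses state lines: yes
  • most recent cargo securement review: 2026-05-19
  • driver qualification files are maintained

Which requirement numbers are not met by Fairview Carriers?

2, 3, 4, 5, 6, 7, 8, 9, 11

1. condition 'transports hazardous materials' does not hold → requirement n/a → met
2. brake system inspection 752 days ago vs limit 730 → not met
3. hazmat security assessment 79 days ago vs limit 60 → not met
4. hours-of-service audit 34 days ago vs limit 30 → not met
5. cargo insurance $140,000 < $150,000 → not met
6. operating authority certificate absent → not met
7. auto liability coverage $1,150,000 < $1,250,000 → not met
8. cargo securement review 75 days ago vs limit 60 → not met
9. driver drug-and-alcohol testing 191 days ago vs limit 180 → not met
10. condition 'crosses state lines' holds; driver qualification files present → met
11. BMC-84 surety bond $75,000 < $85,000 → not met
Not met: 2, 3, 4, 5, 6, 7, 8, 9, 11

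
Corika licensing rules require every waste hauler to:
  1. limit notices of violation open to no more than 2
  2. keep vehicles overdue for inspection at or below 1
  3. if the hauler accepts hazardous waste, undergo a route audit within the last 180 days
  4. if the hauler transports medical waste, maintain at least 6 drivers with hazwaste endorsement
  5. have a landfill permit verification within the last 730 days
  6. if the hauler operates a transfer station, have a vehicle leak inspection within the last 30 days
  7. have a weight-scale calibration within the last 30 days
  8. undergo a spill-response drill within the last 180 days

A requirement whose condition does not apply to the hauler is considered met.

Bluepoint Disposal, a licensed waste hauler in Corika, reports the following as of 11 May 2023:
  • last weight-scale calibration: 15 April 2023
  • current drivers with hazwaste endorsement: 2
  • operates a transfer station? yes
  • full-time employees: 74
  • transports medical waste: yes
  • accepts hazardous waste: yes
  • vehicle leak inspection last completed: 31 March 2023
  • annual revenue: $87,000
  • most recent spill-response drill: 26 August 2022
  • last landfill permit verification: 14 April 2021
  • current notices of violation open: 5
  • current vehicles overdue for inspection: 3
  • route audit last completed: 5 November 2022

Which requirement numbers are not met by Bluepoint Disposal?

1, 2, 3, 4, 5, 6, 8

1. notices of violation open 5 > 2 → not met
2. vehicles overdue for inspection 3 > 1 → not met
3. condition 'accepts hazardous waste' holds; route audit 187 days ago vs limit 180 → not met
4. condition 'transports medical waste' holds; drivers with hazwaste endorsement 2 < 6 → not met
5. landfill permit verification 757 days ago vs limit 730 → not met
6. condition 'operates a transfer station' holds; vehicle leak inspection 41 days ago vs limit 30 → not met
7. weight-scale calibration 26 days ago vs limit 30 → met
8. spill-response drill 258 days ago vs limit 180 → not met
Not met: 1, 2, 3, 4, 5, 6, 8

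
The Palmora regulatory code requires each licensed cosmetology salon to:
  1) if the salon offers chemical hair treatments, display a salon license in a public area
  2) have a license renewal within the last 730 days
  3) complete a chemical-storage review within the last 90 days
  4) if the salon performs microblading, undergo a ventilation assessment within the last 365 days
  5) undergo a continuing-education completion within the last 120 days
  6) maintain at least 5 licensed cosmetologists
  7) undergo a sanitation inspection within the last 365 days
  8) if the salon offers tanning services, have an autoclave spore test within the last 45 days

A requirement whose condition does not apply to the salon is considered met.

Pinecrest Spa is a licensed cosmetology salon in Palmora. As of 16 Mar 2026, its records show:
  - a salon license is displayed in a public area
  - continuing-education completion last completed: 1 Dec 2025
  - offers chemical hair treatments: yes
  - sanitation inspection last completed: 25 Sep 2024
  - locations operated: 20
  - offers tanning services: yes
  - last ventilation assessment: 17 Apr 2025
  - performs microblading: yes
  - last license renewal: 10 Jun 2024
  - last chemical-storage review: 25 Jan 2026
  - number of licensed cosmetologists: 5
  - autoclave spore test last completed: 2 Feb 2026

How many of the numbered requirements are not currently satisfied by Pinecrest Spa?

1

1. condition 'offers chemical hair treatments' holds; salon license present → met
2. license renewal 644 days ago vs limit 730 → met
3. chemical-storage review 50 days ago vs limit 90 → met
4. condition 'performs microblading' holds; ventilation assessment 333 days ago vs limit 365 → met
5. continuing-education completion 105 days ago vs limit 120 → met
6. licensed cosmetologists 5 ≥ 5 → met
7. sanitation inspection 537 days ago vs limit 365 → not met
8. condition 'offers tanning services' holds; autoclave spore test 42 days ago vs limit 45 → met
Not met: 1 of 8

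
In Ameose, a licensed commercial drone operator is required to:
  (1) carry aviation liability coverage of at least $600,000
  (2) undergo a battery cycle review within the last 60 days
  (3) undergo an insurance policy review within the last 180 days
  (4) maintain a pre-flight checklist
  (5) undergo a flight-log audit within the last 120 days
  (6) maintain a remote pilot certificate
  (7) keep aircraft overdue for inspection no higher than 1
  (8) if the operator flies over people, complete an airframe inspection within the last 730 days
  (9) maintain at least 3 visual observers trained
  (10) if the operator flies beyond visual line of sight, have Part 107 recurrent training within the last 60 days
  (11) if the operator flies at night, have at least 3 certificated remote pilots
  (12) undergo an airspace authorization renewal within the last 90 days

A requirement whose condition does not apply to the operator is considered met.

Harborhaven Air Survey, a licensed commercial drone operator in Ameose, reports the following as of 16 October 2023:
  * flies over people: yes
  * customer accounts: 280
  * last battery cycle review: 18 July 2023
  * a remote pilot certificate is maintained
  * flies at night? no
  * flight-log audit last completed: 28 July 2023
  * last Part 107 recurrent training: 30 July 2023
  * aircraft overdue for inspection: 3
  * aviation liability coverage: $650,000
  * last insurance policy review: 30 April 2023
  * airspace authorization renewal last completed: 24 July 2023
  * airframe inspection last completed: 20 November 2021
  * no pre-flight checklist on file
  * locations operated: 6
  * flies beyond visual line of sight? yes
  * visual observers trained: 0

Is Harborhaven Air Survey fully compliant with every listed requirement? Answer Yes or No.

No

1. aviation liability coverage $650,000 ≥ $600,000 → met
2. battery cycle review 90 days ago vs limit 60 → not met
3. insurance policy review 169 days ago vs limit 180 → met
4. pre-flight checklist absent → not met
5. flight-log audit 80 days ago vs limit 120 → met
6. remote pilot certificate present → met
7. aircraft overdue for inspection 3 > 1 → not met
8. condition 'flies over people' holds; airframe inspection 695 days ago vs limit 730 → met
9. visual observers trained 0 < 3 → not met
10. condition 'flies beyond visual line of sight' holds; Part 107 recurrent training 78 days ago vs limit 60 → not met
11. condition 'flies at night' does not hold → requirement n/a → met
12. airspace authorization renewal 84 days ago vs limit 90 → met
Not met: 2, 4, 7, 9, 10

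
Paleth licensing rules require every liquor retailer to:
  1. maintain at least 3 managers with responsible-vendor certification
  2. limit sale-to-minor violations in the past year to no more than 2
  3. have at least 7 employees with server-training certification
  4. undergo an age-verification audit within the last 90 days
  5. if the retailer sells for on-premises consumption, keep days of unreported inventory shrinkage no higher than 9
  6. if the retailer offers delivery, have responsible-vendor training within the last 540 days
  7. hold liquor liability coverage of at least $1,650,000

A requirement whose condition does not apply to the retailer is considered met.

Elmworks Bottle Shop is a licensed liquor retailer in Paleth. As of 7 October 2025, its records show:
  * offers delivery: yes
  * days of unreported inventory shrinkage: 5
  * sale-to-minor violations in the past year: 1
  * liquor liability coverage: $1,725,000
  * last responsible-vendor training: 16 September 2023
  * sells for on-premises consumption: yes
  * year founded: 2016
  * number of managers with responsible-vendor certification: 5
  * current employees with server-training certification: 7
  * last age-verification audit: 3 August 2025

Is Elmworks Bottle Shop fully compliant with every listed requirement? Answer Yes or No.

No

1. managers with responsible-vendor certification 5 ≥ 3 → met
2. sale-to-minor violations in the past year 1 ≤ 2 → met
3. employees with server-training certification 7 ≥ 7 → met
4. age-verification audit 65 days ago vs limit 90 → met
5. condition 'sells for on-premises consumption' holds; days of unreported inventory shrinkage 5 ≤ 9 → met
6. condition 'offers delivery' holds; responsible-vendor training 752 days ago vs limit 540 → not met
7. liquor liability coverage $1,725,000 ≥ $1,650,000 → met
Not met: 6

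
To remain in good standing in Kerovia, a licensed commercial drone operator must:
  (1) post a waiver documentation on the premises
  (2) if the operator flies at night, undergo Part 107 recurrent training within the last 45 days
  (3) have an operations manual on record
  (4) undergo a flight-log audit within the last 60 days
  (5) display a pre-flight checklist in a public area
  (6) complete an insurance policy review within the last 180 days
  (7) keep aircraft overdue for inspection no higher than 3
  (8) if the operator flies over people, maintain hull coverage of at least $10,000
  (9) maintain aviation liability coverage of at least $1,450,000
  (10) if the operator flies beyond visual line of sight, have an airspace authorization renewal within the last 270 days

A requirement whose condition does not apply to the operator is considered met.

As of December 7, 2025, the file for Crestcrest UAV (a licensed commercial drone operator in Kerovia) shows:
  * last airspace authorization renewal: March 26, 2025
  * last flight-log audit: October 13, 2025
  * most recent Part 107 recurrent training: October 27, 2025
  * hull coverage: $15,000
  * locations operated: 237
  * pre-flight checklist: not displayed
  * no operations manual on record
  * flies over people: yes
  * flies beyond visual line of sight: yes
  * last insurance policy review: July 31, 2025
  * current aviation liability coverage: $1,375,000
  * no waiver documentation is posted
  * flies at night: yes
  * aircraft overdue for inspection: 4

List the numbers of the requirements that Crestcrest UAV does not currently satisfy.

1. waiver documentation absent → not met
2. condition 'flies at night' holds; Part 107 recurrent training 41 days ago vs limit 45 → met
3. operations manual absent → not met
4. flight-log audit 55 days ago vs limit 60 → met
5. pre-flight checklist absent → not met
6. insurance policy review 129 days ago vs limit 180 → met
7. aircraft overdue for inspection 4 > 3 → not met
8. condition 'flies over people' holds; hull coverage $15,000 ≥ $10,000 → met
9. aviation liability coverage $1,375,000 < $1,450,000 → not met
10. condition 'flies beyond visual line of sight' holds; airspace authorization renewal 256 days ago vs limit 270 → met
Not met: 1, 3, 5, 7, 9

1, 3, 5, 7, 9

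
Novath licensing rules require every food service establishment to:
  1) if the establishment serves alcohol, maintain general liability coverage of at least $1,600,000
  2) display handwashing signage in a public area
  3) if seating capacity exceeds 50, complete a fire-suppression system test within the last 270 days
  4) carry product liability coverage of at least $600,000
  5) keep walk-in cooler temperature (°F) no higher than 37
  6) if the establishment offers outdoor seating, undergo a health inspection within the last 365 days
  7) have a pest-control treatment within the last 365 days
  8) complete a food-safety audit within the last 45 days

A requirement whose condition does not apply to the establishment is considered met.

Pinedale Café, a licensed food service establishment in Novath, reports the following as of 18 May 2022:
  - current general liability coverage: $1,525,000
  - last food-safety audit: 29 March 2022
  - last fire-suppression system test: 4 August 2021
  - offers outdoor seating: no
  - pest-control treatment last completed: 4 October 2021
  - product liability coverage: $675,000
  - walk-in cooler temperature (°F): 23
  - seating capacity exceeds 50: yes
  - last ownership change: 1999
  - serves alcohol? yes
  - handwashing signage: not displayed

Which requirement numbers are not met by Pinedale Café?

1, 2, 3, 8

1. condition 'serves alcohol' holds; general liability coverage $1,525,000 < $1,600,000 → not met
2. handwashing signage absent → not met
3. condition 'seating capacity exceeds 50' holds; fire-suppression system test 287 days ago vs limit 270 → not met
4. product liability coverage $675,000 ≥ $600,000 → met
5. walk-in cooler temperature (°F) 23 ≤ 37 → met
6. condition 'offers outdoor seating' does not hold → requirement n/a → met
7. pest-control treatment 226 days ago vs limit 365 → met
8. food-safety audit 50 days ago vs limit 45 → not met
Not met: 1, 2, 3, 8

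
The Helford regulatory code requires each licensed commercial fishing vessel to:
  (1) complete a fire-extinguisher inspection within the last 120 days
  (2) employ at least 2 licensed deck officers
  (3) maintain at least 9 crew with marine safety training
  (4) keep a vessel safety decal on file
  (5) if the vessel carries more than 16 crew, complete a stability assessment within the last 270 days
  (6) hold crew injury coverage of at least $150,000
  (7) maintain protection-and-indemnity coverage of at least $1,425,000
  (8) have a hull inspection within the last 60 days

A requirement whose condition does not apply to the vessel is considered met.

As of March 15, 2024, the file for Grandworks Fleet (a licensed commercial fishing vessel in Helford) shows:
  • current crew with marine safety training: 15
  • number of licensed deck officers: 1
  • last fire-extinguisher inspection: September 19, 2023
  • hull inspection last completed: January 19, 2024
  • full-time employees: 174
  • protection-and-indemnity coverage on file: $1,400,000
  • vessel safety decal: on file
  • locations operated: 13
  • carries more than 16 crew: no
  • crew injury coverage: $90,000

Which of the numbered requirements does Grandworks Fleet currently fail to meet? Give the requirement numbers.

1. fire-extinguisher inspection 178 days ago vs limit 120 → not met
2. licensed deck officers 1 < 2 → not met
3. crew with marine safety training 15 ≥ 9 → met
4. vessel safety decal present → met
5. condition 'carries more than 16 crew' does not hold → requirement n/a → met
6. crew injury coverage $90,000 < $150,000 → not met
7. protection-and-indemnity coverage $1,400,000 < $1,425,000 → not met
8. hull inspection 56 days ago vs limit 60 → met
Not met: 1, 2, 6, 7

1, 2, 6, 7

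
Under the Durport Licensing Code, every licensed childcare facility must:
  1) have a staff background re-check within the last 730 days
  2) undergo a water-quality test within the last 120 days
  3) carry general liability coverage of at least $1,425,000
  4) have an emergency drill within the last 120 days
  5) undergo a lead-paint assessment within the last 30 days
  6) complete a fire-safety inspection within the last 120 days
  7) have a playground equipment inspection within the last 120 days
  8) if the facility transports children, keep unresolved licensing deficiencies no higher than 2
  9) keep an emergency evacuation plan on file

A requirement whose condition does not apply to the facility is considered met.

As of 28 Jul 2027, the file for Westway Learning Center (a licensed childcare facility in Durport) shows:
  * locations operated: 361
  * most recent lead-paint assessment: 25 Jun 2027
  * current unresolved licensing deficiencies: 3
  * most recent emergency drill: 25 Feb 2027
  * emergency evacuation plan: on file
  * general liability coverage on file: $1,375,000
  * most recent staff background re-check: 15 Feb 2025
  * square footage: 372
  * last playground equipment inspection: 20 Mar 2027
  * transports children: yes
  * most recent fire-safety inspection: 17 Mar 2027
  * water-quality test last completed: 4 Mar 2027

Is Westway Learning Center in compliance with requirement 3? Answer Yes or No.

No

3. general liability coverage $1,375,000 < $1,425,000 → not met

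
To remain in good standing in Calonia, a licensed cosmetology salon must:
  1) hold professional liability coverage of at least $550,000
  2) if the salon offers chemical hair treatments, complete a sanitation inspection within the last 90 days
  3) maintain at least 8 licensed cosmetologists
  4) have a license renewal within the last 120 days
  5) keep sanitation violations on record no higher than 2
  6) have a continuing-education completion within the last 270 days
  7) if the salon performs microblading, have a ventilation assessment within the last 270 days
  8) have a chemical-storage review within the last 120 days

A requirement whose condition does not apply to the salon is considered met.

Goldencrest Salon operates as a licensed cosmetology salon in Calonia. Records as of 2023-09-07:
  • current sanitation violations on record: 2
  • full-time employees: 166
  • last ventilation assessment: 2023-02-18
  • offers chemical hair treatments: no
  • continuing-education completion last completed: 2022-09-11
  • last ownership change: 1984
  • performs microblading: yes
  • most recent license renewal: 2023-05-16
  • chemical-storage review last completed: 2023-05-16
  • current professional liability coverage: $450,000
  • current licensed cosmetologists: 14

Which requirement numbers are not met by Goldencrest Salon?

1. professional liability coverage $450,000 < $550,000 → not met
2. condition 'offers chemical hair treatments' does not hold → requirement n/a → met
3. licensed cosmetologists 14 ≥ 8 → met
4. license renewal 114 days ago vs limit 120 → met
5. sanitation violations on record 2 ≤ 2 → met
6. continuing-education completion 361 days ago vs limit 270 → not met
7. condition 'performs microblading' holds; ventilation assessment 201 days ago vs limit 270 → met
8. chemical-storage review 114 days ago vs limit 120 → met
Not met: 1, 6

1, 6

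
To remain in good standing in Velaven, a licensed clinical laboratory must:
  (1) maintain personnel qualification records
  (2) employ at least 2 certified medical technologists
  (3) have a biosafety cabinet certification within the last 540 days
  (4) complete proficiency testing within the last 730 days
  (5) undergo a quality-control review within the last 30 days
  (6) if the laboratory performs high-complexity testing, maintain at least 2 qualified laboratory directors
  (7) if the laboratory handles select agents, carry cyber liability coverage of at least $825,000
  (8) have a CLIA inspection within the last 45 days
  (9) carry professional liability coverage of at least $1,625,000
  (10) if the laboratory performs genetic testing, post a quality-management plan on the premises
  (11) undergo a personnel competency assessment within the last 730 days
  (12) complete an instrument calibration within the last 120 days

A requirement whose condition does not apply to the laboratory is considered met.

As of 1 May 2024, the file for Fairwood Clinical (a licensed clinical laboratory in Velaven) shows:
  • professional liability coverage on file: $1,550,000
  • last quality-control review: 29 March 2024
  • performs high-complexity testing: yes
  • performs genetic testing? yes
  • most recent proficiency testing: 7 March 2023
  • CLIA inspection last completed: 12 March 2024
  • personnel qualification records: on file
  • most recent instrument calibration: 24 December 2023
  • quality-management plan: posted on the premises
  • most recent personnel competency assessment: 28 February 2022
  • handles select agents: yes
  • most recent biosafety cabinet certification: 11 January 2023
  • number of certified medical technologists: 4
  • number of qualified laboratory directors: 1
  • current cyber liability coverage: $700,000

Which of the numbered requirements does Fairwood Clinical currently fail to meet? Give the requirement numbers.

5, 6, 7, 8, 9, 11, 12

1. personnel qualification records present → met
2. certified medical technologists 4 ≥ 2 → met
3. biosafety cabinet certification 476 days ago vs limit 540 → met
4. proficiency testing 421 days ago vs limit 730 → met
5. quality-control review 33 days ago vs limit 30 → not met
6. condition 'performs high-complexity testing' holds; qualified laboratory directors 1 < 2 → not met
7. condition 'handles select agents' holds; cyber liability coverage $700,000 < $825,000 → not met
8. CLIA inspection 50 days ago vs limit 45 → not met
9. professional liability coverage $1,550,000 < $1,625,000 → not met
10. condition 'performs genetic testing' holds; quality-management plan present → met
11. personnel competency assessment 793 days ago vs limit 730 → not met
12. instrument calibration 129 days ago vs limit 120 → not met
Not met: 5, 6, 7, 8, 9, 11, 12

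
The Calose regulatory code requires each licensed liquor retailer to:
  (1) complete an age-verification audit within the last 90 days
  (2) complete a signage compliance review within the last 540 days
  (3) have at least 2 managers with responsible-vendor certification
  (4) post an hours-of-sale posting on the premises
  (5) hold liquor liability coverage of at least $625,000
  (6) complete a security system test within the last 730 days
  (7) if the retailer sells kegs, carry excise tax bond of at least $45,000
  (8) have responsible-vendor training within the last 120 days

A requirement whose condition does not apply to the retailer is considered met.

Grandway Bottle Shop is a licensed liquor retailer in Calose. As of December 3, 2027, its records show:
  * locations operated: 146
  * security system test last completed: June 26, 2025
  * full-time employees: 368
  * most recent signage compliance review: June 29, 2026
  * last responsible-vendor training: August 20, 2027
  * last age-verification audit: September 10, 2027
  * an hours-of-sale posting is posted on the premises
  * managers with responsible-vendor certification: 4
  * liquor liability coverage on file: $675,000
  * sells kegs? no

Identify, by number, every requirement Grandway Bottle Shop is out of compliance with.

1. age-verification audit 84 days ago vs limit 90 → met
2. signage compliance review 522 days ago vs limit 540 → met
3. managers with responsible-vendor certification 4 ≥ 2 → met
4. hours-of-sale posting present → met
5. liquor liability coverage $675,000 ≥ $625,000 → met
6. security system test 890 days ago vs limit 730 → not met
7. condition 'sells kegs' does not hold → requirement n/a → met
8. responsible-vendor training 105 days ago vs limit 120 → met
Not met: 6

6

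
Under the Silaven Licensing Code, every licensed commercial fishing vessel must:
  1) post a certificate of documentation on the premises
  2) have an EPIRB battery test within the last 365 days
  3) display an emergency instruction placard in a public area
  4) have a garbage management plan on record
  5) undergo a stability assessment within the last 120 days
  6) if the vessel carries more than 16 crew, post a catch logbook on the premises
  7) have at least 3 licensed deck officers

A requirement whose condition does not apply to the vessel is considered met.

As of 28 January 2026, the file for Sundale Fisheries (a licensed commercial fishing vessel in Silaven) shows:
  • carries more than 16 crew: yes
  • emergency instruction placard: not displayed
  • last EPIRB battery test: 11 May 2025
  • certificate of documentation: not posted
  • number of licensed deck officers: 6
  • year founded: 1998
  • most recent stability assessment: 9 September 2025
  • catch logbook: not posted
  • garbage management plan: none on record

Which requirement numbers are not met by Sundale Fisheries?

1, 3, 4, 5, 6

1. certificate of documentation absent → not met
2. EPIRB battery test 262 days ago vs limit 365 → met
3. emergency instruction placard absent → not met
4. garbage management plan absent → not met
5. stability assessment 141 days ago vs limit 120 → not met
6. condition 'carries more than 16 crew' holds; catch logbook absent → not met
7. licensed deck officers 6 ≥ 3 → met
Not met: 1, 3, 4, 5, 6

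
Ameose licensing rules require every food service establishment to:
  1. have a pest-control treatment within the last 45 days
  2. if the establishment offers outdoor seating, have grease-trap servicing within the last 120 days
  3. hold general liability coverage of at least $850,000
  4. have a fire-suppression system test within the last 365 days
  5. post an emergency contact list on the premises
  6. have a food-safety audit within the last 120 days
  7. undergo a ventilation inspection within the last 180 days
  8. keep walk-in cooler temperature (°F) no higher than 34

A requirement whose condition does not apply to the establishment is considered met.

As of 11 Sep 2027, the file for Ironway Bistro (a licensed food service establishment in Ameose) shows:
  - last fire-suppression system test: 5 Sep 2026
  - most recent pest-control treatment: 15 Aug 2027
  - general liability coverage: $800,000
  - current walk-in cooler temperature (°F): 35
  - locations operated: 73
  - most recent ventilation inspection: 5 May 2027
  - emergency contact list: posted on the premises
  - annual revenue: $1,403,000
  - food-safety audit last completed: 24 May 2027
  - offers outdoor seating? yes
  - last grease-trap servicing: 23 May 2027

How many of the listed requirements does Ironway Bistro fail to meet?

1. pest-control treatment 27 days ago vs limit 45 → met
2. condition 'offers outdoor seating' holds; grease-trap servicing 111 days ago vs limit 120 → met
3. general liability coverage $800,000 < $850,000 → not met
4. fire-suppression system test 371 days ago vs limit 365 → not met
5. emergency contact list present → met
6. food-safety audit 110 days ago vs limit 120 → met
7. ventilation inspection 129 days ago vs limit 180 → met
8. walk-in cooler temperature (°F) 35 > 34 → not met
Not met: 3 of 8

3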